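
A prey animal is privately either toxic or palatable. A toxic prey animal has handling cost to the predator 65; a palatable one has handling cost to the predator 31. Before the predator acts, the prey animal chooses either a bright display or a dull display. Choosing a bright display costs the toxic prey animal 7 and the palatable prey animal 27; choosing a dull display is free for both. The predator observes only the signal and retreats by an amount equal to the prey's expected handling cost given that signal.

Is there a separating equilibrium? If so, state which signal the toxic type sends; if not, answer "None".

Try toxic → bright display, palatable → dull display:
  Under separation the predator infers type exactly: bright display → toxic (pays 65), dull display → palatable (pays 31).
  Toxic: bright display gives 65 − 7 = 58; dull display gives 31 − 0 = 31. No deviation. ✓
  Palatable: dull display gives 31 − 0 = 31; bright display gives 65 − 27 = 38. Would deviate. ✗
Try toxic → dull display, palatable → bright display:
  Under separation the predator infers type exactly: dull display → toxic (pays 65), bright display → palatable (pays 31).
  Toxic: dull display gives 65 − 0 = 65; bright display gives 31 − 7 = 24. No deviation. ✓
  Palatable: bright display gives 31 − 27 = 4; dull display gives 65 − 0 = 65. Would deviate. ✗
Neither assignment is incentive-compatible.

None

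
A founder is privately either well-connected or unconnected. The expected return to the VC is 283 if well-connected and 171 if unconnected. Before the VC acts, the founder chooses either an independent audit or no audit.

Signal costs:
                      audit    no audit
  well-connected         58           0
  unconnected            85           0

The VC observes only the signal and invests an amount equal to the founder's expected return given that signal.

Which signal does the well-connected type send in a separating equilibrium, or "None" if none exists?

Try well-connected → audit, unconnected → no audit:
  Under separation the VC infers type exactly: audit → well-connected (pays 283), no audit → unconnected (pays 171).
  Well-connected: audit gives 283 − 58 = 225; no audit gives 171 − 0 = 171. No deviation. ✓
  Unconnected: no audit gives 171 − 0 = 171; audit gives 283 − 85 = 198. Would deviate. ✗
Try well-connected → no audit, unconnected → audit:
  Under separation the VC infers type exactly: no audit → well-connected (pays 283), audit → unconnected (pays 171).
  Well-connected: no audit gives 283 − 0 = 283; audit gives 171 − 58 = 113. No deviation. ✓
  Unconnected: audit gives 171 − 85 = 86; no audit gives 283 − 0 = 283. Would deviate. ✗
Neither assignment is incentive-compatible.

None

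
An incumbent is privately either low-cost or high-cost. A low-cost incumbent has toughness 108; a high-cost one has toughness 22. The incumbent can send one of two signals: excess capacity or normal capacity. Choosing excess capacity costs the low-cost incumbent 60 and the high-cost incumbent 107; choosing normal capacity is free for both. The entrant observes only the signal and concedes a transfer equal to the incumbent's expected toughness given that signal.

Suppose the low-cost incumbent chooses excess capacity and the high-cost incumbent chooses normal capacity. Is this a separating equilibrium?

Under separation the entrant infers type exactly: excess capacity → low-cost (pays 108), normal capacity → high-cost (pays 22).
Low-cost: excess capacity gives 108 − 60 = 48; normal capacity gives 22 − 0 = 22. No deviation. ✓
High-cost: normal capacity gives 22 − 0 = 22; excess capacity gives 108 − 107 = 1. No deviation. ✓
Neither type gains from mimicking the other.

Yes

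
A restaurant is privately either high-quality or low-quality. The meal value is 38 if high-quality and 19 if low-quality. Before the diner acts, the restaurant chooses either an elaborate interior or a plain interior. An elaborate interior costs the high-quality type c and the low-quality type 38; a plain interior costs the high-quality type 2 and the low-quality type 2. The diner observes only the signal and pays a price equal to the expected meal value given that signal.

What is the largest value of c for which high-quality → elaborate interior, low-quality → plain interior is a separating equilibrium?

Under separation: elaborate interior → high-quality (pays 38); plain interior → low-quality (pays 19).
Low-quality: 19 − 2 = 17 ≥ 38 − 38 = 0. Holds regardless of c. ✓
High-quality: 38 − c ≥ 19 − 2, so c ≤ 38 − 17 = 21.

21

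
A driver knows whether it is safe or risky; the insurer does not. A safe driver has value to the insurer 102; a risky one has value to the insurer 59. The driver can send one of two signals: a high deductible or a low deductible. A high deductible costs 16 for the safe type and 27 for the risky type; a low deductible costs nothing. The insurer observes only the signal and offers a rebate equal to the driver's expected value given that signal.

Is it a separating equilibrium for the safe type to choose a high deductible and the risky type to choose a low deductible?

Under separation the insurer infers type exactly: high deductible → safe (pays 102), low deductible → risky (pays 59).
Safe: high deductible gives 102 − 16 = 86; low deductible gives 59 − 0 = 59. No deviation. ✓
Risky: low deductible gives 59 − 0 = 59; high deductible gives 102 − 27 = 75. Would deviate. ✗

No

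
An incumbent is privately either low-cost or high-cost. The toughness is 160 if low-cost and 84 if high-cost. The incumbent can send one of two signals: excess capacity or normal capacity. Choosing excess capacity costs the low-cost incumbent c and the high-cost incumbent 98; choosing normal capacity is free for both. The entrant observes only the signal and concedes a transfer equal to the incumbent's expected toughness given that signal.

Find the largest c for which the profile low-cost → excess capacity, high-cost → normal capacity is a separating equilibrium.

76

Under separation: excess capacity → low-cost (pays 160); normal capacity → high-cost (pays 84).
High-cost: 84 − 0 = 84 ≥ 160 − 98 = 62. Holds regardless of c. ✓
Low-cost: 160 − c ≥ 84 − 0, so c ≤ 160 − 84 = 76.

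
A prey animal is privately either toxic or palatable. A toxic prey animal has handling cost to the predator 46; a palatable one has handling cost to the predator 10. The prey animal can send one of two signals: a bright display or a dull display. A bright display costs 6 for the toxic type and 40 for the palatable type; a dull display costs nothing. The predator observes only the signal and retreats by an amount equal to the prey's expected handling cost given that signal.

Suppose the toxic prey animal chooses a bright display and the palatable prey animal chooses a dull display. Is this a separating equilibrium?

Yes

If types separate, bright display earns payment 46 and dull display earns 10.
Toxic: bright display gives 46 − 6 = 40; dull display gives 10 − 0 = 10. No deviation. ✓
Palatable: dull display gives 10 − 0 = 10; bright display gives 46 − 40 = 6. No deviation. ✓
Both incentive constraints hold.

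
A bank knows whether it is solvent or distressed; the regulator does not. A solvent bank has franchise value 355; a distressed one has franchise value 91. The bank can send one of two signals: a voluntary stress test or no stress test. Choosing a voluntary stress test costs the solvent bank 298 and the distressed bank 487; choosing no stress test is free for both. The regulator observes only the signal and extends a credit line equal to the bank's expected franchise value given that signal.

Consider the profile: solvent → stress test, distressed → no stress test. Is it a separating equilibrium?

No

Under separation the regulator infers type exactly: stress test → solvent (pays 355), no stress test → distressed (pays 91).
Solvent: stress test gives 355 − 298 = 57; no stress test gives 91 − 0 = 91. Would deviate. ✗
Distressed: no stress test gives 91 − 0 = 91; stress test gives 355 − 487 = -132. No deviation. ✓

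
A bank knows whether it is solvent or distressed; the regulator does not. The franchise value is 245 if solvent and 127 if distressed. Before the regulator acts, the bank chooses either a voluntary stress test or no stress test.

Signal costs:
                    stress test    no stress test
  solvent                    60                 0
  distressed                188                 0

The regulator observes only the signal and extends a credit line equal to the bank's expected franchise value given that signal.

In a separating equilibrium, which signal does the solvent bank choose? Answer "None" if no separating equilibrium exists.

stress test

Try solvent → stress test, distressed → no stress test:
  Under separation the regulator infers type exactly: stress test → solvent (pays 245), no stress test → distressed (pays 127).
  Solvent: stress test gives 245 − 60 = 185; no stress test gives 127 − 0 = 127. No deviation. ✓
  Distressed: no stress test gives 127 − 0 = 127; stress test gives 245 − 188 = 57. No deviation. ✓
Both hold — the solvent type sends stress test.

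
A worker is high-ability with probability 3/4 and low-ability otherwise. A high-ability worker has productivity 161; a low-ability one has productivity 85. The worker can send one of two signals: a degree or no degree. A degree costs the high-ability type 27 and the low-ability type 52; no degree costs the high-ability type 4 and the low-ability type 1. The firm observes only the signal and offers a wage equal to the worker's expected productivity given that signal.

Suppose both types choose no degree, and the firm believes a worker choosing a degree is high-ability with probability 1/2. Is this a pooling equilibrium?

On the equilibrium path (no degree) the firm holds the prior 3/4 and pays 3/4·161 + 1/4·85 = 142. Off-path (degree) belief 1/2 gives 1/2·161 + 1/2·85 = 123.
High-ability: no degree gives 142 − 4 = 138; degree gives 123 − 27 = 96. Stays. ✓
Low-ability: no degree gives 142 − 1 = 141; degree gives 123 − 52 = 71. Stays. ✓
Beliefs are Bayes-consistent on-path and both types best-respond.

Yes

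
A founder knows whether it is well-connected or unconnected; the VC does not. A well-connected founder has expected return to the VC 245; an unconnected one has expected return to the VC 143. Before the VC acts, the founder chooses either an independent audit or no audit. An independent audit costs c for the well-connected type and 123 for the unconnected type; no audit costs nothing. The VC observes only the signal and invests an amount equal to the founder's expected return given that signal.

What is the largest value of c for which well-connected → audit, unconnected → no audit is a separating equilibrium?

102

Under separation: audit → well-connected (pays 245); no audit → unconnected (pays 143).
Unconnected: 143 − 0 = 143 ≥ 245 − 123 = 122. Holds regardless of c. ✓
Well-connected: 245 − c ≥ 143 − 0, so c ≤ 245 − 143 = 102.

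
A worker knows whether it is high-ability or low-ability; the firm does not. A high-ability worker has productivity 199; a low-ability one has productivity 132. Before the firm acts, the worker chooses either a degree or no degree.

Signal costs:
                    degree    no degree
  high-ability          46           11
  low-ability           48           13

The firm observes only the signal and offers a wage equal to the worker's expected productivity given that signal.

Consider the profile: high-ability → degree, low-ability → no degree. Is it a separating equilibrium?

No

If types separate, degree earns payment 199 and no degree earns 132.
High-ability: degree gives 199 − 46 = 153; no degree gives 132 − 11 = 121. No deviation. ✓
Low-ability: no degree gives 132 − 13 = 119; degree gives 199 − 48 = 151. Would deviate. ✗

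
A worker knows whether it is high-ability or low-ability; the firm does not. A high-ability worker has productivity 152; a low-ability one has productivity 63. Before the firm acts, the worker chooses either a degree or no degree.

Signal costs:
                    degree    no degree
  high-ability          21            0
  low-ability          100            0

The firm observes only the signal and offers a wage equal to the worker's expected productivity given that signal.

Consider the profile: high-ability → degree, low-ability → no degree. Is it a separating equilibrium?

Under separation the firm infers type exactly: degree → high-ability (pays 152), no degree → low-ability (pays 63).
High-ability: degree gives 152 − 21 = 131; no degree gives 63 − 0 = 63. No deviation. ✓
Low-ability: no degree gives 63 − 0 = 63; degree gives 152 − 100 = 52. No deviation. ✓
Both incentive constraints hold.

Yes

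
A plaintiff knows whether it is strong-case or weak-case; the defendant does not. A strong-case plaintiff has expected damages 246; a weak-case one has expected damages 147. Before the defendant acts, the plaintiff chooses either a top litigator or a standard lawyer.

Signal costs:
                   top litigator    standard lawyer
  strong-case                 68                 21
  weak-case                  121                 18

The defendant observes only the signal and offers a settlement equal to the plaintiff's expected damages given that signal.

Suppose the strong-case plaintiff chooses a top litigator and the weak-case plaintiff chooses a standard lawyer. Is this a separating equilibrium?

Under separation the defendant infers type exactly: top litigator → strong-case (pays 246), standard lawyer → weak-case (pays 147).
Strong-case: top litigator gives 246 − 68 = 178; standard lawyer gives 147 − 21 = 126. No deviation. ✓
Weak-case: standard lawyer gives 147 − 18 = 129; top litigator gives 246 − 121 = 125. No deviation. ✓
Both incentive constraints hold.

Yes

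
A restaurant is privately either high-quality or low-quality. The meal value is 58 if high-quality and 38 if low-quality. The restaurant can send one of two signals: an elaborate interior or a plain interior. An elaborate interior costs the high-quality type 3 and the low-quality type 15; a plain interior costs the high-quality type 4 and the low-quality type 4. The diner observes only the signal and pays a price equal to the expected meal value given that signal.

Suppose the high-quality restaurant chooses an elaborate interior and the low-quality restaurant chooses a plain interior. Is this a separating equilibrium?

Under separation the diner infers type exactly: elaborate interior → high-quality (pays 58), plain interior → low-quality (pays 38).
High-quality: elaborate interior gives 58 − 3 = 55; plain interior gives 38 − 4 = 34. No deviation. ✓
Low-quality: plain interior gives 38 − 4 = 34; elaborate interior gives 58 − 15 = 43. Would deviate. ✗

No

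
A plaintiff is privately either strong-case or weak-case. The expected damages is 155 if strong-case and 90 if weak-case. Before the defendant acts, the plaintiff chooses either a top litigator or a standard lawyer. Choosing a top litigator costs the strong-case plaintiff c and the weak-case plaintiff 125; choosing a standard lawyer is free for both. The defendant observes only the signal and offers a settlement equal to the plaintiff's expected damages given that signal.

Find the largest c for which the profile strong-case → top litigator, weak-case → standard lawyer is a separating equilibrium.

65

Under separation: top litigator → strong-case (pays 155); standard lawyer → weak-case (pays 90).
Weak-case: 90 − 0 = 90 ≥ 155 − 125 = 30. Holds regardless of c. ✓
Strong-case: 155 − c ≥ 90 − 0, so c ≤ 155 − 90 = 65.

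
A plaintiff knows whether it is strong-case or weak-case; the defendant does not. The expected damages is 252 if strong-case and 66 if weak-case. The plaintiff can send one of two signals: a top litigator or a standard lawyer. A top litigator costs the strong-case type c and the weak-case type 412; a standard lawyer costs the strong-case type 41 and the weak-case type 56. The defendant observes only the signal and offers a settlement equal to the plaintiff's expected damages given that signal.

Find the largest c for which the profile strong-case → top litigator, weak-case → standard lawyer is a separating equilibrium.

Under separation: top litigator → strong-case (pays 252); standard lawyer → weak-case (pays 66).
Weak-case: 66 − 56 = 10 ≥ 252 − 412 = -160. Holds regardless of c. ✓
Strong-case: 252 − c ≥ 66 − 41, so c ≤ 252 − 25 = 227.

227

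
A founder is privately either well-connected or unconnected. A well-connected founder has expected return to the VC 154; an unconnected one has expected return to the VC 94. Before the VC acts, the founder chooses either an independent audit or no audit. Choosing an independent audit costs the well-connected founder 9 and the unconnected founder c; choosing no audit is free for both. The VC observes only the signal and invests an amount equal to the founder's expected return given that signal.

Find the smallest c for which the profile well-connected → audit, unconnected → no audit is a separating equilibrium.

60

Under separation: audit → well-connected (pays 154); no audit → unconnected (pays 94).
Well-connected: 154 − 9 = 145 ≥ 94 − 0 = 94. Holds regardless of c. ✓
Unconnected: 94 − 0 ≥ 154 − c, so c ≥ 154 − 94 = 60.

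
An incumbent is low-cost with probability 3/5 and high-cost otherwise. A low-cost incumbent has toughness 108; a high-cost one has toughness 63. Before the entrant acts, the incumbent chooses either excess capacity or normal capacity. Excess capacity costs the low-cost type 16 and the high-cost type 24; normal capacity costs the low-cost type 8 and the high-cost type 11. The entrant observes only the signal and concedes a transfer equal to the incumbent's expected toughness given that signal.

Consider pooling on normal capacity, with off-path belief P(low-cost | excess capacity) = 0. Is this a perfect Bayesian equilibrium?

Yes

At the pooled signal (normal capacity) the entrant holds the prior 3/5 and pays 3/5·108 + 2/5·63 = 90. Off-path (excess capacity) belief 0 gives 0·108 + 1·63 = 63.
Low-cost: normal capacity gives 90 − 8 = 82; excess capacity gives 63 − 16 = 47. Stays. ✓
High-cost: normal capacity gives 90 − 11 = 79; excess capacity gives 63 − 24 = 39. Stays. ✓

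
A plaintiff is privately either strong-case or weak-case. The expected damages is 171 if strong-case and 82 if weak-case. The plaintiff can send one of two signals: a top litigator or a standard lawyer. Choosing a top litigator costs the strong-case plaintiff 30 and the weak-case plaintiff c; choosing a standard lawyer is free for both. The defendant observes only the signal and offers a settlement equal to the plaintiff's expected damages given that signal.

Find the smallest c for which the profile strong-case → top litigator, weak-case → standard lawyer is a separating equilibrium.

Under separation: top litigator → strong-case (pays 171); standard lawyer → weak-case (pays 82).
Strong-case: 171 − 30 = 141 ≥ 82 − 0 = 82. Holds regardless of c. ✓
Weak-case: 82 − 0 ≥ 171 − c, so c ≥ 171 − 82 = 89.

89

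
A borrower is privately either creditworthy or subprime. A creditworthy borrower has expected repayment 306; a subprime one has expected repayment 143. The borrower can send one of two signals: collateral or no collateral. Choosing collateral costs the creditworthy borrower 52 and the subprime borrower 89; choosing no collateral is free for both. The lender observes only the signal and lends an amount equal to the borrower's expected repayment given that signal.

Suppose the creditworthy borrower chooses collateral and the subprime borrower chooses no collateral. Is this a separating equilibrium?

No

Under separation the lender infers type exactly: collateral → creditworthy (pays 306), no collateral → subprime (pays 143).
Creditworthy: collateral gives 306 − 52 = 254; no collateral gives 143 − 0 = 143. No deviation. ✓
Subprime: no collateral gives 143 − 0 = 143; collateral gives 306 − 89 = 217. Would deviate. ✗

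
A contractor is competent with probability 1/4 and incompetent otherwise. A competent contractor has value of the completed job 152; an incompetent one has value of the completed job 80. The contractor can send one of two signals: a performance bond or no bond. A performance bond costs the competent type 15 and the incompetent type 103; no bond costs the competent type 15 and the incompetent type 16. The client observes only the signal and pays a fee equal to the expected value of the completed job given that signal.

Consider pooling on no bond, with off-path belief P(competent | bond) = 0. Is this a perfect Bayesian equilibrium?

Yes

At the pooled signal (no bond) the client holds the prior 1/4 and pays 1/4·152 + 3/4·80 = 98. Off-path (bond) belief 0 gives 0·152 + 1·80 = 80.
Competent: no bond gives 98 − 15 = 83; bond gives 80 − 15 = 65. Stays. ✓
Incompetent: no bond gives 98 − 16 = 82; bond gives 80 − 103 = -23. Stays. ✓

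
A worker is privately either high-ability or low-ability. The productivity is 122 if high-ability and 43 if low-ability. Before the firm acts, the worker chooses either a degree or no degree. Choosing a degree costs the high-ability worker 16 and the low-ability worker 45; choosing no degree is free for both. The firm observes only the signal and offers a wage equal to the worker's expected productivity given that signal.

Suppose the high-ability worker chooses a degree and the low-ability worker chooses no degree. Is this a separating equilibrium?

No

Under separation the firm infers type exactly: degree → high-ability (pays 122), no degree → low-ability (pays 43).
High-ability: degree gives 122 − 16 = 106; no degree gives 43 − 0 = 43. No deviation. ✓
Low-ability: no degree gives 43 − 0 = 43; degree gives 122 − 45 = 77. Would deviate. ✗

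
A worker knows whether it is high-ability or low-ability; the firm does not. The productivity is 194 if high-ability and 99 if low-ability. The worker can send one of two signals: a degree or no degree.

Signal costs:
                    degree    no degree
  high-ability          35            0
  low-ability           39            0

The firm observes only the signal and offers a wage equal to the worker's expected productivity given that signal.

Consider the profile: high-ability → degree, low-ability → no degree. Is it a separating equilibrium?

No

If types separate, degree earns payment 194 and no degree earns 99.
High-ability: degree gives 194 − 35 = 159; no degree gives 99 − 0 = 99. No deviation. ✓
Low-ability: no degree gives 99 − 0 = 99; degree gives 194 − 39 = 155. Would deviate. ✗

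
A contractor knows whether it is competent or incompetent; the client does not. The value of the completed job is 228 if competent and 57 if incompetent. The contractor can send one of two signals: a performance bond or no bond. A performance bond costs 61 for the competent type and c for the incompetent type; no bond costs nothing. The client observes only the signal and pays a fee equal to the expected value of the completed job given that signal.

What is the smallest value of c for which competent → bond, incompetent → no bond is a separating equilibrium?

Under separation: bond → competent (pays 228); no bond → incompetent (pays 57).
Competent: 228 − 61 = 167 ≥ 57 − 0 = 57. Holds regardless of c. ✓
Incompetent: 57 − 0 ≥ 228 − c, so c ≥ 228 − 57 = 171.

171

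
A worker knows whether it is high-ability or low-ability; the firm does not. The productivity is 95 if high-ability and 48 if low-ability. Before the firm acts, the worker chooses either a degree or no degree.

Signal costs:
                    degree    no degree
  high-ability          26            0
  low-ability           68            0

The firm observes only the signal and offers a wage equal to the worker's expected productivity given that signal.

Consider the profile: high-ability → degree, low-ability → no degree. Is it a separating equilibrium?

Under separation the firm infers type exactly: degree → high-ability (pays 95), no degree → low-ability (pays 48).
High-ability: degree gives 95 − 26 = 69; no degree gives 48 − 0 = 48. No deviation. ✓
Low-ability: no degree gives 48 − 0 = 48; degree gives 95 − 68 = 27. No deviation. ✓
Neither type gains from mimicking the other.

Yes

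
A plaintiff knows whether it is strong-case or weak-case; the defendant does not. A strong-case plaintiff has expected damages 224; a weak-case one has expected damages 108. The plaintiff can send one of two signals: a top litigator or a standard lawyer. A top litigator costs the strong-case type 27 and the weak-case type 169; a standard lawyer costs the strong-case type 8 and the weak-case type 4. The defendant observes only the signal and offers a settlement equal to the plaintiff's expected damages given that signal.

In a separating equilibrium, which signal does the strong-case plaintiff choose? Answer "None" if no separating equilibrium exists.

Try strong-case → top litigator, weak-case → standard lawyer:
  Under separation the defendant infers type exactly: top litigator → strong-case (pays 224), standard lawyer → weak-case (pays 108).
  Strong-case: top litigator gives 224 − 27 = 197; standard lawyer gives 108 − 8 = 100. No deviation. ✓
  Weak-case: standard lawyer gives 108 − 4 = 104; top litigator gives 224 − 169 = 55. No deviation. ✓
Both hold — the strong-case type sends top litigator.

top litigator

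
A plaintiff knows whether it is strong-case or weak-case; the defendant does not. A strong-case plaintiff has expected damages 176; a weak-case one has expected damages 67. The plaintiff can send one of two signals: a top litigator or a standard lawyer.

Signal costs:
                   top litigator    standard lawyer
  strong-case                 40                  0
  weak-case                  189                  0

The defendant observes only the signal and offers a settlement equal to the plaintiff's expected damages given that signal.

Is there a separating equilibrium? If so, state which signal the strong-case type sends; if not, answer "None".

Try strong-case → top litigator, weak-case → standard lawyer:
  If types separate, top litigator earns payment 176 and standard lawyer earns 67.
  Strong-case: top litigator gives 176 − 40 = 136; standard lawyer gives 67 − 0 = 67. No deviation. ✓
  Weak-case: standard lawyer gives 67 − 0 = 67; top litigator gives 176 − 189 = -13. No deviation. ✓
Both hold — the strong-case type sends top litigator.

top litigator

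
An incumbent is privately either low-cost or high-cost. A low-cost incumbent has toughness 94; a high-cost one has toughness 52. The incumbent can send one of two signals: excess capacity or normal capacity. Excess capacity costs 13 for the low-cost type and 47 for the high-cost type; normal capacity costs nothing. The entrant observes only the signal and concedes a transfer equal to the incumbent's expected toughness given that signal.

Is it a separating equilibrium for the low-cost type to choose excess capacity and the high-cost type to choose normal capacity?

Yes

If types separate, excess capacity earns payment 94 and normal capacity earns 52.
Low-cost: excess capacity gives 94 − 13 = 81; normal capacity gives 52 − 0 = 52. No deviation. ✓
High-cost: normal capacity gives 52 − 0 = 52; excess capacity gives 94 − 47 = 47. No deviation. ✓
Both incentive constraints hold.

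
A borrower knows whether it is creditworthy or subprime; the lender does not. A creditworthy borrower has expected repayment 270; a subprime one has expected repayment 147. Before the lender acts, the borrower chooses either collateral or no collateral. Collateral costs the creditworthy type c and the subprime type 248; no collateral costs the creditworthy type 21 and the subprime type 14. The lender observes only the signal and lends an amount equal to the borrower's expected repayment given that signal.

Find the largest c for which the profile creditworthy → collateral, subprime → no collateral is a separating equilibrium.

Under separation: collateral → creditworthy (pays 270); no collateral → subprime (pays 147).
Subprime: 147 − 14 = 133 ≥ 270 − 248 = 22. Holds regardless of c. ✓
Creditworthy: 270 − c ≥ 147 − 21, so c ≤ 270 − 126 = 144.

144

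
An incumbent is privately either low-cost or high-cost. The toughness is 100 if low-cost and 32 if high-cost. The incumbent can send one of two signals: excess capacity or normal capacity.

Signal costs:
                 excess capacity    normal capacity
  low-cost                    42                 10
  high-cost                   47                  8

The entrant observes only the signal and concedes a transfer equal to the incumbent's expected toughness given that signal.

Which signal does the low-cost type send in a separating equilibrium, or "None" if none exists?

Try low-cost → excess capacity, high-cost → normal capacity:
  If types separate, excess capacity earns payment 100 and normal capacity earns 32.
  Low-cost: excess capacity gives 100 − 42 = 58; normal capacity gives 32 − 10 = 22. No deviation. ✓
  High-cost: normal capacity gives 32 − 8 = 24; excess capacity gives 100 − 47 = 53. Would deviate. ✗
Try low-cost → normal capacity, high-cost → excess capacity:
  If types separate, normal capacity earns payment 100 and excess capacity earns 32.
  Low-cost: normal capacity gives 100 − 10 = 90; excess capacity gives 32 − 42 = -10. No deviation. ✓
  High-cost: excess capacity gives 32 − 47 = -15; normal capacity gives 100 − 8 = 92. Would deviate. ✗
Neither assignment is incentive-compatible.

None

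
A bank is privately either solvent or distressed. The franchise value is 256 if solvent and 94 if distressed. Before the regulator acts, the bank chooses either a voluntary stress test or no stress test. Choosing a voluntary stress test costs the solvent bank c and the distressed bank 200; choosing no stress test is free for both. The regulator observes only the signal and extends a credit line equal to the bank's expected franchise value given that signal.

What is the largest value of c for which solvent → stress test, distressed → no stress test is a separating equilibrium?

162

Under separation: stress test → solvent (pays 256); no stress test → distressed (pays 94).
Distressed: 94 − 0 = 94 ≥ 256 − 200 = 56. Holds regardless of c. ✓
Solvent: 256 − c ≥ 94 − 0, so c ≤ 256 − 94 = 162.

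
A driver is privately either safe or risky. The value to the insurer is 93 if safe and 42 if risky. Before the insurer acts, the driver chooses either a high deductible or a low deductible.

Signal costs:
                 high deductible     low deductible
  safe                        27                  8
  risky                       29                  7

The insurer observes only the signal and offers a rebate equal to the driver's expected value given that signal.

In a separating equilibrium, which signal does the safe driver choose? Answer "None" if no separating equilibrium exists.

None

Try safe → high deductible, risky → low deductible:
  If types separate, high deductible earns payment 93 and low deductible earns 42.
  Safe: high deductible gives 93 − 27 = 66; low deductible gives 42 − 8 = 34. No deviation. ✓
  Risky: low deductible gives 42 − 7 = 35; high deductible gives 93 − 29 = 64. Would deviate. ✗
Try safe → low deductible, risky → high deductible:
  If types separate, low deductible earns payment 93 and high deductible earns 42.
  Safe: low deductible gives 93 − 8 = 85; high deductible gives 42 − 27 = 15. No deviation. ✓
  Risky: high deductible gives 42 − 29 = 13; low deductible gives 93 − 7 = 86. Would deviate. ✗
Neither assignment is incentive-compatible.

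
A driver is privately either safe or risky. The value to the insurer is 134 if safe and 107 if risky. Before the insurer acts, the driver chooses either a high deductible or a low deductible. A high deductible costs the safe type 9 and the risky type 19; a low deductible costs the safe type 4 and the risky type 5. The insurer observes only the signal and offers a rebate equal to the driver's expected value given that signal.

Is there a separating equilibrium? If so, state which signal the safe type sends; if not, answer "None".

None

Try safe → high deductible, risky → low deductible:
  Under separation the insurer infers type exactly: high deductible → safe (pays 134), low deductible → risky (pays 107).
  Safe: high deductible gives 134 − 9 = 125; low deductible gives 107 − 4 = 103. No deviation. ✓
  Risky: low deductible gives 107 − 5 = 102; high deductible gives 134 − 19 = 115. Would deviate. ✗
Try safe → low deductible, risky → high deductible:
  Under separation the insurer infers type exactly: low deductible → safe (pays 134), high deductible → risky (pays 107).
  Safe: low deductible gives 134 − 4 = 130; high deductible gives 107 − 9 = 98. No deviation. ✓
  Risky: high deductible gives 107 − 19 = 88; low deductible gives 134 − 5 = 129. Would deviate. ✗
Neither assignment is incentive-compatible.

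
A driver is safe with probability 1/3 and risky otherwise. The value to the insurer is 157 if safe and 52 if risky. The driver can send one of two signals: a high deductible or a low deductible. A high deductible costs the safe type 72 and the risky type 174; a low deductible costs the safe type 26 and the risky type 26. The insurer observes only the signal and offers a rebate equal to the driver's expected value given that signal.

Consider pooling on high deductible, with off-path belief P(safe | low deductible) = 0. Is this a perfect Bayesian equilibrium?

On the equilibrium path (high deductible) the insurer holds the prior 1/3 and pays 1/3·157 + 2/3·52 = 87. Off-path (low deductible) belief 0 gives 0·157 + 1·52 = 52.
Safe: high deductible gives 87 − 72 = 15; low deductible gives 52 − 26 = 26. Deviates. ✗
Risky: high deductible gives 87 − 174 = -87; low deductible gives 52 − 26 = 26. Deviates. ✗

No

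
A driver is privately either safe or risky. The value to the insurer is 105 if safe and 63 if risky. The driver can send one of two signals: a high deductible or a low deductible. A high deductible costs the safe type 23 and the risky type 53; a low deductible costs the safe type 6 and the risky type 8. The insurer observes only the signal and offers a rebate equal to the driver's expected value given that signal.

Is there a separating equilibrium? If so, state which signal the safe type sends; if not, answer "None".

Try safe → high deductible, risky → low deductible:
  Under separation the insurer infers type exactly: high deductible → safe (pays 105), low deductible → risky (pays 63).
  Safe: high deductible gives 105 − 23 = 82; low deductible gives 63 − 6 = 57. No deviation. ✓
  Risky: low deductible gives 63 − 8 = 55; high deductible gives 105 − 53 = 52. No deviation. ✓
Both hold — the safe type sends high deductible.

high deductible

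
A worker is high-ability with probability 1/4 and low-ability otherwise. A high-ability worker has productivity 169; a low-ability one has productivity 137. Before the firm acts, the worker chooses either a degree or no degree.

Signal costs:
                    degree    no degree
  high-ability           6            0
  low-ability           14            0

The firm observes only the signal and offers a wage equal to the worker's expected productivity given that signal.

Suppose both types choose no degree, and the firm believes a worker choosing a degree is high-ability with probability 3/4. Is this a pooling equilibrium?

At the pooled signal (no degree) the firm holds the prior 1/4 and pays 1/4·169 + 3/4·137 = 145. Off-path (degree) belief 3/4 gives 3/4·169 + 1/4·137 = 161.
High-ability: no degree gives 145 − 0 = 145; degree gives 161 − 6 = 155. Deviates. ✗
Low-ability: no degree gives 145 − 0 = 145; degree gives 161 − 14 = 147. Deviates. ✗

No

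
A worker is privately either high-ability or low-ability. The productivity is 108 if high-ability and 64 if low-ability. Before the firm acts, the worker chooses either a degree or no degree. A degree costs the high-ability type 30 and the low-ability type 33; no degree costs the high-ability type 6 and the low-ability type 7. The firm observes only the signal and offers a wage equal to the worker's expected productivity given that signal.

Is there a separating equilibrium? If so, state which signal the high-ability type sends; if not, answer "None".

Try high-ability → degree, low-ability → no degree:
  If types separate, degree earns payment 108 and no degree earns 64.
  High-ability: degree gives 108 − 30 = 78; no degree gives 64 − 6 = 58. No deviation. ✓
  Low-ability: no degree gives 64 − 7 = 57; degree gives 108 − 33 = 75. Would deviate. ✗
Try high-ability → no degree, low-ability → degree:
  If types separate, no degree earns payment 108 and degree earns 64.
  High-ability: no degree gives 108 − 6 = 102; degree gives 64 − 30 = 34. No deviation. ✓
  Low-ability: degree gives 64 − 33 = 31; no degree gives 108 − 7 = 101. Would deviate. ✗
Neither assignment is incentive-compatible.

None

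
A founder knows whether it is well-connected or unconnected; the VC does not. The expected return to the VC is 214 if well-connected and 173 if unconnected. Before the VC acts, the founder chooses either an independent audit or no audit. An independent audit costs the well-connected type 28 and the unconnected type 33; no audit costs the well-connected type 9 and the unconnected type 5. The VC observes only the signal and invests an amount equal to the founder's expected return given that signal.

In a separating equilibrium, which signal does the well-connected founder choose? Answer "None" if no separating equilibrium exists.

None

Try well-connected → audit, unconnected → no audit:
  Under separation the VC infers type exactly: audit → well-connected (pays 214), no audit → unconnected (pays 173).
  Well-connected: audit gives 214 − 28 = 186; no audit gives 173 − 9 = 164. No deviation. ✓
  Unconnected: no audit gives 173 − 5 = 168; audit gives 214 − 33 = 181. Would deviate. ✗
Try well-connected → no audit, unconnected → audit:
  Under separation the VC infers type exactly: no audit → well-connected (pays 214), audit → unconnected (pays 173).
  Well-connected: no audit gives 214 − 9 = 205; audit gives 173 − 28 = 145. No deviation. ✓
  Unconnected: audit gives 173 − 33 = 140; no audit gives 214 − 5 = 209. Would deviate. ✗
Neither assignment is incentive-compatible.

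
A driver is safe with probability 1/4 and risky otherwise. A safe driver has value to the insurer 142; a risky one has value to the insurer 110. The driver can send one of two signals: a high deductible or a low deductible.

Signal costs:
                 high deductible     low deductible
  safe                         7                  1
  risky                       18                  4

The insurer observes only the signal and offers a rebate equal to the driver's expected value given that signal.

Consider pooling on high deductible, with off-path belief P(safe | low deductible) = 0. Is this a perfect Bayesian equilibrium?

No

At the pooled signal (high deductible) the insurer holds the prior 1/4 and pays 1/4·142 + 3/4·110 = 118. Off-path (low deductible) belief 0 gives 0·142 + 1·110 = 110.
Safe: high deductible gives 118 − 7 = 111; low deductible gives 110 − 1 = 109. Stays. ✓
Risky: high deductible gives 118 − 18 = 100; low deductible gives 110 − 4 = 106. Deviates. ✗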